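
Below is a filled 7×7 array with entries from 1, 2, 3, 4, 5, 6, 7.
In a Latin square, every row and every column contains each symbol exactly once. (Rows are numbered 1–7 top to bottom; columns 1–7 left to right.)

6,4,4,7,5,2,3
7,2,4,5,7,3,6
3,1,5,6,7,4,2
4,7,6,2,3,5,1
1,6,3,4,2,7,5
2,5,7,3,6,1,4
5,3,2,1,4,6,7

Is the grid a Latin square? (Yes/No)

Row 2 contains 7 twice (at columns 1 and 5); row 1 is also not a permutation.

No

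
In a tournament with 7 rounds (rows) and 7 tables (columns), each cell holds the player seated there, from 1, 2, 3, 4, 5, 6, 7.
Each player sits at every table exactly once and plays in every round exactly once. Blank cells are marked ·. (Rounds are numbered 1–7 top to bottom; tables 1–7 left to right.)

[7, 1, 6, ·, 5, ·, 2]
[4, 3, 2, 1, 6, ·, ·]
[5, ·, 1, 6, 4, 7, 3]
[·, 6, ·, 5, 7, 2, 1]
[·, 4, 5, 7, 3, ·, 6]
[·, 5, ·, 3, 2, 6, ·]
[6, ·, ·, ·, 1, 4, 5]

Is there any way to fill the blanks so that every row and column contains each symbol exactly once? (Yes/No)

No round or table among the givens repeats a symbol, and propagating forced cells runs into no contradiction.
One valid completion exists (for instance, 7 1 6 4 5 3 2 / 4 3 2 1 6 5 7 / 5 2 1 6 4 7 3 / 3 6 4 5 7 2 1 / 2 4 5 7 3 1 6 / 1 5 7 3 2 6 4 / 6 7 3 2 1 4 5).

Yes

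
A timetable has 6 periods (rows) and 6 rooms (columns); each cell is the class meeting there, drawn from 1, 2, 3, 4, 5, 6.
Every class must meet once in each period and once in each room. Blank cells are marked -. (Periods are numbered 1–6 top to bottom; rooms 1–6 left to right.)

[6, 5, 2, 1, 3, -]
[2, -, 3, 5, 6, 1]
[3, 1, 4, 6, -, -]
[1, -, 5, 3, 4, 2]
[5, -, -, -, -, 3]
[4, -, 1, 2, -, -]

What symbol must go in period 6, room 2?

Period 1, room 6: period 1 has {1, 2, 3, 5, 6} and room 6 has {1, 2, 3}, leaving only 4.
Period 2, room 2: period 2 has {1, 2, 3, 5, 6} and room 2 has {1, 5}, leaving only 4.
Period 3, room 6: period 3 has {1, 3, 4, 6} and room 6 has {1, 2, 3, 4}, leaving only 5.
Period 3, room 5: period 3 has {1, 3, 4, 5, 6} and room 5 has {3, 4, 6}, leaving only 2.
Period 4, room 2: period 4 has {1, 2, 3, 4, 5} and room 2 has {1, 4, 5}, leaving only 6.
Period 6 already has {1, 2, 4} and room 2 already has {1, 4, 5, 6}, so period 6, room 2 must be 3.

3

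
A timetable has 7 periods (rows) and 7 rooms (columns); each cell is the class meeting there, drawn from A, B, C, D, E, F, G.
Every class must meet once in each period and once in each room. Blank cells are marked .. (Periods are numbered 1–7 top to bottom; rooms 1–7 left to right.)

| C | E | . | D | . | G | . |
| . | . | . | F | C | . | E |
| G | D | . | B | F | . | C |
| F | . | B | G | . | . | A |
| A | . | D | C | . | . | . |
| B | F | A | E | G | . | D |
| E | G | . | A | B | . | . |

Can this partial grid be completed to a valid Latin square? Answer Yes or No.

Yes

No period or room among the givens repeats a symbol, and propagating forced cells runs into no contradiction.
One valid completion exists (for instance, C E F D A G B / D A G F C B E / G D E B F A C / F C B G D E A / A B D C E F G / B F A E G C D / E G C A B D F).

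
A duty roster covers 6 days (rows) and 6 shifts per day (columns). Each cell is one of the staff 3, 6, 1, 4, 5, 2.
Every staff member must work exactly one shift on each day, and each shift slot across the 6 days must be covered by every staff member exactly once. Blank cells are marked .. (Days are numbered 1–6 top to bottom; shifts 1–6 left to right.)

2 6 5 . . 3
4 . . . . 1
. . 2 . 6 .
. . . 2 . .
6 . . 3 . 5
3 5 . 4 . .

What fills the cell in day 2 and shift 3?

Day 1, shift 4: day 1 has {3, 6, 5, 2} and shift 4 has {3, 4, 2}, leaving only 1.
Day 1, shift 5: day 1 has {3, 6, 1, 5, 2} and shift 5 has {6}, leaving only 4.
Day 3, shift 4: day 3 has {6, 2} and shift 4 has {3, 1, 4, 2}, leaving only 5.
Day 2, shift 4: day 2 has {1, 4} and shift 4 has {3, 1, 4, 5, 2}, leaving only 6.
Day 2 already has {6, 1, 4} and shift 3 already has {5, 2}, so day 2, shift 3 must be 3.

3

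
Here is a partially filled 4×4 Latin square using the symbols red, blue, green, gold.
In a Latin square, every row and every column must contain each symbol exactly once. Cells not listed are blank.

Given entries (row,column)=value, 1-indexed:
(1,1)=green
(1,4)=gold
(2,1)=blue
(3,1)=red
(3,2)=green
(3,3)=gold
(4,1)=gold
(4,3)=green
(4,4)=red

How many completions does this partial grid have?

Row 1, column 2: eliminating its row and column leaves {red, blue}.
Row 1, column 3: eliminating its row and column leaves {red, blue}.
Row 2, column 2: eliminating its row and column leaves {red, gold}.
Row 2, column 3: eliminating its row and column leaves {red}.
Row 2, column 4: eliminating its row and column leaves {green}.
Row 3, column 4: eliminating its row and column leaves {blue}.
Row 4, column 2: eliminating its row and column leaves {blue}.
Only one assignment across all blanks avoids any row or column repeat, giving 1 completion.

1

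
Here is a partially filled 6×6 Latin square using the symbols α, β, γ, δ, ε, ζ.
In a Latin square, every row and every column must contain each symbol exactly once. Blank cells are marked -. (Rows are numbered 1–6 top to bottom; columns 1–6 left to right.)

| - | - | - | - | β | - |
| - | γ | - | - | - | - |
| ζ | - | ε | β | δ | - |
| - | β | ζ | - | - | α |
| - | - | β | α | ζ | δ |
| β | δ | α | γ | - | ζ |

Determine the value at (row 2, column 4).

Row 2, column 3: row 2 has {γ} and column 3 has {α, β, ε, ζ}, leaving only δ.
Row 1, column 3: row 1 has {β} and column 3 has {α, β, δ, ε, ζ}, leaving only γ.
Row 1, column 6: row 1 has {β, γ} and column 6 has {α, δ, ζ}, leaving only ε.
Row 2, column 6: row 2 has {γ, δ} and column 6 has {α, δ, ε, ζ}, leaving only β.
Row 3, column 2: row 3 has {β, δ, ε, ζ} and column 2 has {β, γ, δ}, leaving only α.
Row 1, column 2: row 1 has {β, γ, ε} and column 2 has {α, β, γ, δ}, leaving only ζ.
Row 1, column 4: row 1 has {β, γ, ε, ζ} and column 4 has {α, β, γ}, leaving only δ.
Row 1, column 1: row 1 has {β, γ, δ, ε, ζ} and column 1 has {β, ζ}, leaving only α.
Row 2, column 1: row 2 has {β, γ, δ} and column 1 has {α, β, ζ}, leaving only ε.
Row 2 already has {β, γ, δ, ε} and column 4 already has {α, β, γ, δ}, so row 2, column 4 must be ζ.

ζ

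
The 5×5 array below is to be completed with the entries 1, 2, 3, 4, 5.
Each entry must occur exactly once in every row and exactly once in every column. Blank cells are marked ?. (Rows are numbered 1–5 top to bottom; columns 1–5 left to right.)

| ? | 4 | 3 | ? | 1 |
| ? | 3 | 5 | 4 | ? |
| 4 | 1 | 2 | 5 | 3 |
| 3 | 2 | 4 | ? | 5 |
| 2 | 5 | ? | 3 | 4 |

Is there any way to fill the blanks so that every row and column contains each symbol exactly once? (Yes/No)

Yes

No row or column among the givens repeats a symbol, and propagating forced cells runs into no contradiction.
One valid completion exists (for instance, 5 4 3 2 1 / 1 3 5 4 2 / 4 1 2 5 3 / 3 2 4 1 5 / 2 5 1 3 4).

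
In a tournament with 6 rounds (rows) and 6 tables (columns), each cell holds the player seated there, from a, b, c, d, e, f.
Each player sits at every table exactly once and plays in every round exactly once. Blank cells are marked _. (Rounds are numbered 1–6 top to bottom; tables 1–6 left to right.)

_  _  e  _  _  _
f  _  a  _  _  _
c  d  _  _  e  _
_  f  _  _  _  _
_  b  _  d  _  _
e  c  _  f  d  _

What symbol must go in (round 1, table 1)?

d

Round 1, table 2: round 1 has {e} and table 2 has {b, c, d, f}, leaving only a.
Round 2, table 2: round 2 has {a, f} and table 2 has {a, b, c, d, f}, leaving only e.
Round 5, table 1: round 5 has {b, d} and table 1 has {c, e, f}, leaving only a.
Round 6, table 3: round 6 has {c, d, e, f} and table 3 has {a, e}, leaving only b.
Round 3, table 3: round 3 has {c, d, e} and table 3 has {a, b, e}, leaving only f.
Round 5, table 3: round 5 has {a, b, d} and table 3 has {a, b, e, f}, leaving only c.
Round 4, table 3: round 4 has {f} and table 3 has {a, b, c, e, f}, leaving only d.
Round 4, table 1: round 4 has {d, f} and table 1 has {a, c, e, f}, leaving only b.
Round 1 already has {a, e} and table 1 already has {a, b, c, e, f}, so round 1, table 1 must be d.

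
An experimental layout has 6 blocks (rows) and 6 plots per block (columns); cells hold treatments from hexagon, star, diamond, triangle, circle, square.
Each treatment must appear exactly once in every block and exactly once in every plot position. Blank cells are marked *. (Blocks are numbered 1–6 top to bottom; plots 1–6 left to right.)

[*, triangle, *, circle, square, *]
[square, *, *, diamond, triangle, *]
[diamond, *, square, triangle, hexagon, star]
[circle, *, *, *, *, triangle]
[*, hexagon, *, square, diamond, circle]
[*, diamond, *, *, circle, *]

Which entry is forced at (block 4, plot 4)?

Block 2, plot 6: block 2 has {diamond, triangle, square} and plot 6 has {star, triangle, circle}, leaving only hexagon.
Block 1, plot 6: block 1 has {triangle, circle, square} and plot 6 has {hexagon, star, triangle, circle}, leaving only diamond.
Block 3, plot 2: block 3 has {hexagon, star, diamond, triangle, square} and plot 2 has {hexagon, diamond, triangle}, leaving only circle.
Block 2, plot 2: block 2 has {hexagon, diamond, triangle, square} and plot 2 has {hexagon, diamond, triangle, circle}, leaving only star.
Block 2, plot 3: block 2 has {hexagon, star, diamond, triangle, square} and plot 3 has {square}, leaving only circle.
Block 4, plot 2: block 4 has {triangle, circle} and plot 2 has {hexagon, star, diamond, triangle, circle}, leaving only square.
Block 4, plot 5: block 4 has {triangle, circle, square} and plot 5 has {hexagon, diamond, triangle, circle, square}, leaving only star.
Block 4 already has {star, triangle, circle, square} and plot 4 already has {diamond, triangle, circle, square}, so block 4, plot 4 must be hexagon.

hexagon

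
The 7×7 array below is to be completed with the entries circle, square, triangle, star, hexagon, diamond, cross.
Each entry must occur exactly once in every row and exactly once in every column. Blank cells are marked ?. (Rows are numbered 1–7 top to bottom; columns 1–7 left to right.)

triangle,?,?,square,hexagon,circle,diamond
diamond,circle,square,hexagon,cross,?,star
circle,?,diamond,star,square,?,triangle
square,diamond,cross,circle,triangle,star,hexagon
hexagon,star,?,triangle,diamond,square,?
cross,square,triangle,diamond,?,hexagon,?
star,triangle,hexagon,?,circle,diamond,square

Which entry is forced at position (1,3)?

star

Row 1 already has {circle, square, triangle, hexagon, diamond} and column 3 already has {square, triangle, hexagon, diamond, cross}, so row 1, column 3 must be star.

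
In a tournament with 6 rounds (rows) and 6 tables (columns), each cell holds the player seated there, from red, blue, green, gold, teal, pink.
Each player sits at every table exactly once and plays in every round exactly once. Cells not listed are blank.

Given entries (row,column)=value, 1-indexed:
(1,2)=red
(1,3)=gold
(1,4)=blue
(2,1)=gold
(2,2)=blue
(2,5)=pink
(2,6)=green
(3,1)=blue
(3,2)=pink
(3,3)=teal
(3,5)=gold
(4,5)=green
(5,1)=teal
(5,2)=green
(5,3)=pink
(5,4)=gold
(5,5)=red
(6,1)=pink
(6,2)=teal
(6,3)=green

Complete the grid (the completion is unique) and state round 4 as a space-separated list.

Round 4, table 1: round 4 has {green} and table 1 has {blue, gold, teal, pink}, leaving only red.
Round 4, table 2: round 4 has {red, green} and table 2 has {red, blue, green, teal, pink}, leaving only gold.
Round 4, table 3: round 4 has {red, green, gold} and table 3 has {green, gold, teal, pink}, leaving only blue.
Round 1, table 1: round 1 has {red, blue, gold} and table 1 has {red, blue, gold, teal, pink}, leaving only green.
Round 1, table 5: round 1 has {red, blue, green, gold} and table 5 has {red, green, gold, pink}, leaving only teal.
Round 1, table 6: round 1 has {red, blue, green, gold, teal} and table 6 has {green}, leaving only pink.
Round 4, table 6: round 4 has {red, blue, green, gold} and table 6 has {green, pink}, leaving only teal.
Round 4, table 4: round 4 has {red, blue, green, gold, teal} and table 4 has {blue, gold}, leaving only pink.
So round 4 reads: red gold blue pink green teal.

red gold blue pink green teal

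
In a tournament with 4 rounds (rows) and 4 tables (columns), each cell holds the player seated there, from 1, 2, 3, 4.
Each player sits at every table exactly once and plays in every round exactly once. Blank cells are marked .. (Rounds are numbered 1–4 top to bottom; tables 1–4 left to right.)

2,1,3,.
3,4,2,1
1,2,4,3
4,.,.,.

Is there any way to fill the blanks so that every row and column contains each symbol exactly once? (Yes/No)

No round or table among the givens repeats a symbol, and propagating forced cells runs into no contradiction.
One valid completion exists (for instance, 2 1 3 4 / 3 4 2 1 / 1 2 4 3 / 4 3 1 2).

Yes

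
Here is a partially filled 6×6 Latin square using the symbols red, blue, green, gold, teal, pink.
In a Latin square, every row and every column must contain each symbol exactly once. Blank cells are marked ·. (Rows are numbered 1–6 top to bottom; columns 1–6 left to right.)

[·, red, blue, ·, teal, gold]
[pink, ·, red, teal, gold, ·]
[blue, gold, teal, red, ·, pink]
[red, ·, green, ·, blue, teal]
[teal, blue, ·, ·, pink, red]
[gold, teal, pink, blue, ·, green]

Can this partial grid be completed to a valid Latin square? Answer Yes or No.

No row or column among the givens repeats a symbol, and propagating forced cells runs into no contradiction.
One valid completion exists (for instance, green red blue pink teal gold / pink green red teal gold blue / blue gold teal red green pink / red pink green gold blue teal / teal blue gold green pink red / gold teal pink blue red green).

Yes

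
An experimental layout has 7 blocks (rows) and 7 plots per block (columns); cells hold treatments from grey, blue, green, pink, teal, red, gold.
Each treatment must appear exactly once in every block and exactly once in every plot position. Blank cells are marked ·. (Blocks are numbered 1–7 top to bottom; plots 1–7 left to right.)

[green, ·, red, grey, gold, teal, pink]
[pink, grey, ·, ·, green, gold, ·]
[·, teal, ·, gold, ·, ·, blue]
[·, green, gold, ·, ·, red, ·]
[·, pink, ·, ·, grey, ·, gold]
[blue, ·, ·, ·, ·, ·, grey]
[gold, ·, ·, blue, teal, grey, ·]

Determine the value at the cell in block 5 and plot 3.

green

Block 1, plot 2: block 1 has {grey, green, pink, teal, red, gold} and plot 2 has {grey, green, pink, teal}, leaving only blue.
Block 4, plot 7: block 4 has {green, red, gold} and plot 7 has {grey, blue, pink, gold}, leaving only teal.
Block 2, plot 7: block 2 has {grey, green, pink, gold} and plot 7 has {grey, blue, pink, teal, gold}, leaving only red.
Block 2, plot 4: block 2 has {grey, green, pink, red, gold} and plot 4 has {grey, blue, gold}, leaving only teal.
Block 2, plot 3: block 2 has {grey, green, pink, teal, red, gold} and plot 3 has {red, gold}, leaving only blue.
Block 4, plot 1: block 4 has {green, teal, red, gold} and plot 1 has {blue, green, pink, gold}, leaving only grey.
Block 3, plot 1: block 3 has {blue, teal, gold} and plot 1 has {grey, blue, green, pink, gold}, leaving only red.
Block 3, plot 5: block 3 has {blue, teal, red, gold} and plot 5 has {grey, green, teal, gold}, leaving only pink.
Block 3, plot 6: block 3 has {blue, pink, teal, red, gold} and plot 6 has {grey, teal, red, gold}, leaving only green.
Block 3, plot 3: block 3 has {blue, green, pink, teal, red, gold} and plot 3 has {blue, red, gold}, leaving only grey.
Block 4, plot 4: block 4 has {grey, green, teal, red, gold} and plot 4 has {grey, blue, teal, gold}, leaving only pink.
Block 4, plot 5: block 4 has {grey, green, pink, teal, red, gold} and plot 5 has {grey, green, pink, teal, gold}, leaving only blue.
Block 5, plot 1: block 5 has {grey, pink, gold} and plot 1 has {grey, blue, green, pink, red, gold}, leaving only teal.
Block 5 already has {grey, pink, teal, gold} and plot 3 already has {grey, blue, red, gold}, so block 5, plot 3 must be green.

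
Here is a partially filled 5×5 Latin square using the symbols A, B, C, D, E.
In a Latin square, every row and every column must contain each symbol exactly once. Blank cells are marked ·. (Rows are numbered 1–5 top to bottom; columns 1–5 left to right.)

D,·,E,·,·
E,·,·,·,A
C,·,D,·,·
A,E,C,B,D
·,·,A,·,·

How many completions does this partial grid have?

3

Row 1, column 2: eliminating its row and column leaves {A, B, C}.
Row 1, column 4: eliminating its row and column leaves {A, C}.
Row 1, column 5: eliminating its row and column leaves {B, C}.
Row 2, column 2: eliminating its row and column leaves {B, C, D}.
Row 2, column 3: eliminating its row and column leaves {B}.
Row 2, column 4: eliminating its row and column leaves {C, D}.
Row 3, column 2: eliminating its row and column leaves {A, B}.
Row 3, column 4: eliminating its row and column leaves {A, E}.
Row 3, column 5: eliminating its row and column leaves {B, E}.
Row 5, column 1: eliminating its row and column leaves {B}.
Row 5, column 2: eliminating its row and column leaves {B, C, D}.
Row 5, column 4: eliminating its row and column leaves {C, D, E}.
Row 5, column 5: eliminating its row and column leaves {B, C, E}.
Enumerating the assignments across these blanks that avoid any row or column repeat gives 3 completions.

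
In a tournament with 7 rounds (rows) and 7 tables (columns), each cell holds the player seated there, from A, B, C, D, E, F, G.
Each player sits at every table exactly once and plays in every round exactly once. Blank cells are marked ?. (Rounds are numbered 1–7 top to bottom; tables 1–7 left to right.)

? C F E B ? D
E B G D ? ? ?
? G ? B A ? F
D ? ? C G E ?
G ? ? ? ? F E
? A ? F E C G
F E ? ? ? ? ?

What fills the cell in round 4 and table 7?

B

Round 1, table 1: round 1 has {B, C, D, E, F} and table 1 has {D, E, F, G}, leaving only A.
Round 1, table 6: round 1 has {A, B, C, D, E, F} and table 6 has {C, E, F}, leaving only G.
Round 2, table 6: round 2 has {B, D, E, G} and table 6 has {C, E, F, G}, leaving only A.
Round 2, table 7: round 2 has {A, B, D, E, G} and table 7 has {D, E, F, G}, leaving only C.
Round 2, table 5: round 2 has {A, B, C, D, E, G} and table 5 has {A, B, E, G}, leaving only F.
Round 3, table 1: round 3 has {A, B, F, G} and table 1 has {A, D, E, F, G}, leaving only C.
Round 3, table 6: round 3 has {A, B, C, F, G} and table 6 has {A, C, E, F, G}, leaving only D.
Round 3, table 3: round 3 has {A, B, C, D, F, G} and table 3 has {F, G}, leaving only E.
Round 4, table 2: round 4 has {C, D, E, G} and table 2 has {A, B, C, E, G}, leaving only F.
Round 5, table 2: round 5 has {E, F, G} and table 2 has {A, B, C, E, F, G}, leaving only D.
Round 5, table 4: round 5 has {D, E, F, G} and table 4 has {B, C, D, E, F}, leaving only A.
Round 5, table 5: round 5 has {A, D, E, F, G} and table 5 has {A, B, E, F, G}, leaving only C.
Round 5, table 3: round 5 has {A, C, D, E, F, G} and table 3 has {E, F, G}, leaving only B.
Round 4, table 3: round 4 has {C, D, E, F, G} and table 3 has {B, E, F, G}, leaving only A.
Round 4 already has {A, C, D, E, F, G} and table 7 already has {C, D, E, F, G}, so round 4, table 7 must be B.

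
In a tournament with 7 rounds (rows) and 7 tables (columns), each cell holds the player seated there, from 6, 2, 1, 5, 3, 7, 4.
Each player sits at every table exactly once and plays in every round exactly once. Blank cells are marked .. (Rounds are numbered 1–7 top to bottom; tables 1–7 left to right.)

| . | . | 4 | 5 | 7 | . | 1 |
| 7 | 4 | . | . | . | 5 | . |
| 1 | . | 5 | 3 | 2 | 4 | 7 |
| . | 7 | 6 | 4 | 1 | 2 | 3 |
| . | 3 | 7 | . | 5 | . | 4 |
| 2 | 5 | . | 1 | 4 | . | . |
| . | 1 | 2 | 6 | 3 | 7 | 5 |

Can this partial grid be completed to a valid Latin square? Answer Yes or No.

No

Round 2, table 4: round 2 has {5, 7, 4} and table 4 has {6, 1, 5, 3, 4}, so it must be 2.
Now round 5, table 4: round 5 together with table 4 already contain {6, 2, 1, 5, 3, 7, 4} — every symbol — so nothing can go there. The grid has no valid completion.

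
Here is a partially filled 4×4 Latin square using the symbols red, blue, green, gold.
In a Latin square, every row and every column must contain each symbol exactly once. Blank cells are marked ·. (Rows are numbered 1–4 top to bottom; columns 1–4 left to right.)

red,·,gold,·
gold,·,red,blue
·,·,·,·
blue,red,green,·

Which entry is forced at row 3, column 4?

red

Row 1, column 4: row 1 has {red, gold} and column 4 has {blue}, leaving only green.
Row 1, column 2: row 1 has {red, green, gold} and column 2 has {red}, leaving only blue.
Row 2, column 2: row 2 has {red, blue, gold} and column 2 has {red, blue}, leaving only green.
Row 3, column 1: row 3 has {} and column 1 has {red, blue, gold}, leaving only green.
Row 3, column 2: row 3 has {green} and column 2 has {red, blue, green}, leaving only gold.
Row 3 already has {green, gold} and column 4 already has {blue, green}, so row 3, column 4 must be red.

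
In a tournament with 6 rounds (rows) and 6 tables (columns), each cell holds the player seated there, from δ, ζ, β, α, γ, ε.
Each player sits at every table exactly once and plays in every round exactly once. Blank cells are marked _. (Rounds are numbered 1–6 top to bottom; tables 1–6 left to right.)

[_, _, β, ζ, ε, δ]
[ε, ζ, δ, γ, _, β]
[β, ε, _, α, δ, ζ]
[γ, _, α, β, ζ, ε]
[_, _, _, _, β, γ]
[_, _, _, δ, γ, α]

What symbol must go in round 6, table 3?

Round 1, table 1: round 1 has {δ, ζ, β, ε} and table 1 has {β, γ, ε}, leaving only α.
Round 1, table 2: round 1 has {δ, ζ, β, α, ε} and table 2 has {ζ, ε}, leaving only γ.
Round 2, table 5: round 2 has {δ, ζ, β, γ, ε} and table 5 has {δ, ζ, β, γ, ε}, leaving only α.
Round 3, table 3: round 3 has {δ, ζ, β, α, ε} and table 3 has {δ, β, α}, leaving only γ.
Round 4, table 2: round 4 has {ζ, β, α, γ, ε} and table 2 has {ζ, γ, ε}, leaving only δ.
Round 5, table 2: round 5 has {β, γ} and table 2 has {δ, ζ, γ, ε}, leaving only α.
Round 5, table 4: round 5 has {β, α, γ} and table 4 has {δ, ζ, β, α, γ}, leaving only ε.
Round 5, table 3: round 5 has {β, α, γ, ε} and table 3 has {δ, β, α, γ}, leaving only ζ.
Round 6 already has {δ, α, γ} and table 3 already has {δ, ζ, β, α, γ}, so round 6, table 3 must be ε.

ε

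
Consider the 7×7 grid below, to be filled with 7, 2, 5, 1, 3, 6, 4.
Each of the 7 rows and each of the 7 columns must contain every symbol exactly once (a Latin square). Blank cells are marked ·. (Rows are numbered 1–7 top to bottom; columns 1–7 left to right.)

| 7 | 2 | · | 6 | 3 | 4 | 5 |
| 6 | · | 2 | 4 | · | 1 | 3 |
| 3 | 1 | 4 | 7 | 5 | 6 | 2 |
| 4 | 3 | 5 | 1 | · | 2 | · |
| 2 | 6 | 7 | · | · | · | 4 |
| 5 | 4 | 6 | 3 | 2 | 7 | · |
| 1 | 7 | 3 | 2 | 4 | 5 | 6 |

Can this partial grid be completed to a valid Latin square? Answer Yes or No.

Yes

No row or column among the givens repeats a symbol, and propagating forced cells runs into no contradiction.
One valid completion exists (for instance, 7 2 1 6 3 4 5 / 6 5 2 4 7 1 3 / 3 1 4 7 5 6 2 / 4 3 5 1 6 2 7 / 2 6 7 5 1 3 4 / 5 4 6 3 2 7 1 / 1 7 3 2 4 5 6).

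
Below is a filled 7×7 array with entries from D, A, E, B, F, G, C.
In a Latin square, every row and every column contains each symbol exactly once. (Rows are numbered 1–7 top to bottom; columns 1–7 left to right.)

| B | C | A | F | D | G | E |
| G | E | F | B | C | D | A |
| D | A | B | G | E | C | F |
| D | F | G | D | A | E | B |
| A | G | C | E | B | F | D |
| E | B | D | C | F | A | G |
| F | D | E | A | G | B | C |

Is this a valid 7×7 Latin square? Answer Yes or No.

No

Column 1 contains D twice (at rows 3 and 4), so it is not a permutation.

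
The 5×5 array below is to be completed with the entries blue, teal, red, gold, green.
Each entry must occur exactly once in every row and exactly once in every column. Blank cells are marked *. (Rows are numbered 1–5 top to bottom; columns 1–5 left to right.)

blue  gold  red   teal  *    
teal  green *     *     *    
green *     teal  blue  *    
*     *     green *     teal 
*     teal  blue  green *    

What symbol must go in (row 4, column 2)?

blue

Row 1, column 5: row 1 has {blue, teal, red, gold} and column 5 has {teal}, leaving only green.
Row 2, column 3: row 2 has {teal, green} and column 3 has {blue, teal, red, green}, leaving only gold.
Row 2, column 4: row 2 has {teal, gold, green} and column 4 has {blue, teal, green}, leaving only red.
Row 2, column 5: row 2 has {teal, red, gold, green} and column 5 has {teal, green}, leaving only blue.
Row 3, column 2: row 3 has {blue, teal, green} and column 2 has {teal, gold, green}, leaving only red.
Row 4 already has {teal, green} and column 2 already has {teal, red, gold, green}, so row 4, column 2 must be blue.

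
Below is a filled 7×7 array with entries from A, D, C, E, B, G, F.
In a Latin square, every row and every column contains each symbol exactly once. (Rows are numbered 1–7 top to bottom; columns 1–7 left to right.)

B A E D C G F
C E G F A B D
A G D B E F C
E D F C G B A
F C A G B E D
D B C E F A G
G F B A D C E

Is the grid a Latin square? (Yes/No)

No

Every row is a permutation, but column 6 contains B twice (at rows 2 and 4).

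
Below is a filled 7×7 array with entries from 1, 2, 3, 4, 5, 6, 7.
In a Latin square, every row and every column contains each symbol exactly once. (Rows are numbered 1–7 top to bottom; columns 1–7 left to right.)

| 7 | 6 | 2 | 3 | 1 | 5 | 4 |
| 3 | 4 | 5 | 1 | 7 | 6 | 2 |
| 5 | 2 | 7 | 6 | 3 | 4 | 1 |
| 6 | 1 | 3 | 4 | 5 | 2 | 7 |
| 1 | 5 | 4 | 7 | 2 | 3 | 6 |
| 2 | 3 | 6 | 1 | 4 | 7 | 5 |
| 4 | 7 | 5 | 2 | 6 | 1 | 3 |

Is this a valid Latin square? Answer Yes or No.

Every row is a permutation, but column 4 contains 1 twice (at rows 2 and 6).

No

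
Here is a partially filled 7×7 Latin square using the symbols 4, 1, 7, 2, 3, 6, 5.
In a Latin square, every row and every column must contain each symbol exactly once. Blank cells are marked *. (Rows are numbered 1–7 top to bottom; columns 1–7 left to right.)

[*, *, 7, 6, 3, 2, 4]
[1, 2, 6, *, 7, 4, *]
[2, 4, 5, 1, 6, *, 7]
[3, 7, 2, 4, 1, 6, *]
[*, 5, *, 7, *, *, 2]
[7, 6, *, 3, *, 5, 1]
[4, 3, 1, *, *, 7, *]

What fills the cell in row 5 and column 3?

3

Row 1, column 1: row 1 has {4, 7, 2, 3, 6} and column 1 has {4, 1, 7, 2, 3}, leaving only 5.
Row 1, column 2: row 1 has {4, 7, 2, 3, 6, 5} and column 2 has {4, 7, 2, 3, 6, 5}, leaving only 1.
Row 2, column 4: row 2 has {4, 1, 7, 2, 6} and column 4 has {4, 1, 7, 3, 6}, leaving only 5.
Row 2, column 7: row 2 has {4, 1, 7, 2, 6, 5} and column 7 has {4, 1, 7, 2}, leaving only 3.
Row 3, column 6: row 3 has {4, 1, 7, 2, 6, 5} and column 6 has {4, 7, 2, 6, 5}, leaving only 3.
Row 4, column 7: row 4 has {4, 1, 7, 2, 3, 6} and column 7 has {4, 1, 7, 2, 3}, leaving only 5.
Row 5, column 1: row 5 has {7, 2, 5} and column 1 has {4, 1, 7, 2, 3, 5}, leaving only 6.
Row 5, column 5: row 5 has {7, 2, 6, 5} and column 5 has {1, 7, 3, 6}, leaving only 4.
Row 5 already has {4, 7, 2, 6, 5} and column 3 already has {1, 7, 2, 6, 5}, so row 5, column 3 must be 3.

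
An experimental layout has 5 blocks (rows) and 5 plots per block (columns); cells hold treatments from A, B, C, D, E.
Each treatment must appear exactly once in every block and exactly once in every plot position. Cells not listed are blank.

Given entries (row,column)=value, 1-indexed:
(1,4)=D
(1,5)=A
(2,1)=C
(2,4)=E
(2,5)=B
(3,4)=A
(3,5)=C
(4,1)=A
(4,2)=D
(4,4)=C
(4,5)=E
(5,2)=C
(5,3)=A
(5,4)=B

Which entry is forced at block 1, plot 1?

B

Block 2, plot 2: block 2 has {B, C, E} and plot 2 has {C, D}, leaving only A.
Block 2, plot 3: block 2 has {A, B, C, E} and plot 3 has {A}, leaving only D.
Block 4, plot 3: block 4 has {A, C, D, E} and plot 3 has {A, D}, leaving only B.
Block 3, plot 3: block 3 has {A, C} and plot 3 has {A, B, D}, leaving only E.
Block 1, plot 3: block 1 has {A, D} and plot 3 has {A, B, D, E}, leaving only C.
Block 3, plot 2: block 3 has {A, C, E} and plot 2 has {A, C, D}, leaving only B.
Block 1, plot 2: block 1 has {A, C, D} and plot 2 has {A, B, C, D}, leaving only E.
Block 1 already has {A, C, D, E} and plot 1 already has {A, C}, so block 1, plot 1 must be B.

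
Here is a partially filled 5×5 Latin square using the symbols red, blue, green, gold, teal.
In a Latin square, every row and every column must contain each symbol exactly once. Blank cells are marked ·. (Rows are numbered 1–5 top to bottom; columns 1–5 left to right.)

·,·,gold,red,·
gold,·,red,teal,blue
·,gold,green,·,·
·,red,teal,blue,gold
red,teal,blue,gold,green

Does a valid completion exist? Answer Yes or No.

Row 3, column 4: row 3 together with column 4 already contain {red, blue, green, gold, teal} — every symbol — so nothing can go there. The grid has no valid completion.

No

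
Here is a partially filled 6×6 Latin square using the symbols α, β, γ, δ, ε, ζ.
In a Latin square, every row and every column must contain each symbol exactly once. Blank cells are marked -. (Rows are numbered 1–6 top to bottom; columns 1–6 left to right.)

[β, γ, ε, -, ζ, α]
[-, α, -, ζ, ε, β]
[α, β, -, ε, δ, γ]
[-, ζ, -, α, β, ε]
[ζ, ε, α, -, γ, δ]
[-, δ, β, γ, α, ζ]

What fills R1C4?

Row 1 already has {α, β, γ, ε, ζ} and column 4 already has {α, γ, ε, ζ}, so row 1, column 4 must be δ.

δ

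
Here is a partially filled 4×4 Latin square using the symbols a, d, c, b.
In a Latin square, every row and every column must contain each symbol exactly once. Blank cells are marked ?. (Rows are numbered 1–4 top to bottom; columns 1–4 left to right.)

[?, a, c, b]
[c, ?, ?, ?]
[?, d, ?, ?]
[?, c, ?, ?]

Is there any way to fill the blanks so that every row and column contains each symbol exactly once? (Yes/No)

No row or column among the givens repeats a symbol, and propagating forced cells runs into no contradiction.
One valid completion exists (for instance, d a c b / c b a d / a d b c / b c d a).

Yes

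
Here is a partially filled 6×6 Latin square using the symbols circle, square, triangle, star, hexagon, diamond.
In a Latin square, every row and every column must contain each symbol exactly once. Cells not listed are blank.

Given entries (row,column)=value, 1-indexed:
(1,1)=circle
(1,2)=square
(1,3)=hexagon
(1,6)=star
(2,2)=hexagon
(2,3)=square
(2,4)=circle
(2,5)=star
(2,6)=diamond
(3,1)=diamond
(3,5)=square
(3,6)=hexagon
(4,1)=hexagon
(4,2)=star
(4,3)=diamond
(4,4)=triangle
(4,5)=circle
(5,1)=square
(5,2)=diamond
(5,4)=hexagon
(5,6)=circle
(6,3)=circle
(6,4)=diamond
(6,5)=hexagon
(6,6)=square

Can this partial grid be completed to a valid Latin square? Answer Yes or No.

No

Row 1, column 4: row 1 together with column 4 already contain {circle, square, triangle, star, hexagon, diamond} — every symbol — so nothing can go there. The grid has no valid completion.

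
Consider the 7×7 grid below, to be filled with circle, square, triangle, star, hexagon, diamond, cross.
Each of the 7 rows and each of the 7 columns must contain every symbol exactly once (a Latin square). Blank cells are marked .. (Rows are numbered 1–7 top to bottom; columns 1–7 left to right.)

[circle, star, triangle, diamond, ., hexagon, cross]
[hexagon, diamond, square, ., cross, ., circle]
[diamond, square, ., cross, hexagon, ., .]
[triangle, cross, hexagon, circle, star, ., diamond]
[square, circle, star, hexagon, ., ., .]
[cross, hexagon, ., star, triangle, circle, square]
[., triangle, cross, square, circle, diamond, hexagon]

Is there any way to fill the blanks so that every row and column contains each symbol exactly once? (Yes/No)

Yes

No row or column among the givens repeats a symbol, and propagating forced cells runs into no contradiction.
One valid completion exists (for instance, circle star triangle diamond square hexagon cross / hexagon diamond square triangle cross star circle / diamond square circle cross hexagon triangle star / triangle cross hexagon circle star square diamond / square circle star hexagon diamond cross triangle / cross hexagon diamond star triangle circle square / star triangle cross square circle diamond hexagon).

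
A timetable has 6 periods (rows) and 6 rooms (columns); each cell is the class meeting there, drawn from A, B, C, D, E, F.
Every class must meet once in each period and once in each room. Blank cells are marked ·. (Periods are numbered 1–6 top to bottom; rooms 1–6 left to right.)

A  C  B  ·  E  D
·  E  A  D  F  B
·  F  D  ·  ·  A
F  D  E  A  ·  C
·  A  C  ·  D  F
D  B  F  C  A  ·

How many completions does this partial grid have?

2

Period 1, room 4: eliminating its period and room leaves {F}.
Period 2, room 1: eliminating its period and room leaves {C}.
Period 3, room 1: eliminating its period and room leaves {B, C, E}.
Period 3, room 4: eliminating its period and room leaves {B, E}.
Period 3, room 5: eliminating its period and room leaves {B, C}.
Period 4, room 5: eliminating its period and room leaves {B}.
Period 5, room 1: eliminating its period and room leaves {B, E}.
Period 5, room 4: eliminating its period and room leaves {B, E}.
Period 6, room 6: eliminating its period and room leaves {E}.
Enumerating the assignments across these blanks that avoid any period or room repeat gives 2 completions.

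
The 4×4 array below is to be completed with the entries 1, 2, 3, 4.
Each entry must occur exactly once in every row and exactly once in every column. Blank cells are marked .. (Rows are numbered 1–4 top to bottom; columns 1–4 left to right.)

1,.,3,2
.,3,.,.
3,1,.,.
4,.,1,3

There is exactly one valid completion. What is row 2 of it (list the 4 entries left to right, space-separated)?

Row 2, column 1: row 2 has {3} and column 1 has {1, 3, 4}, leaving only 2.
Row 2, column 3: row 2 has {2, 3} and column 3 has {1, 3}, leaving only 4.
Row 2, column 4: row 2 has {2, 3, 4} and column 4 has {2, 3}, leaving only 1.
So row 2 reads: 2 3 4 1.

2 3 4 1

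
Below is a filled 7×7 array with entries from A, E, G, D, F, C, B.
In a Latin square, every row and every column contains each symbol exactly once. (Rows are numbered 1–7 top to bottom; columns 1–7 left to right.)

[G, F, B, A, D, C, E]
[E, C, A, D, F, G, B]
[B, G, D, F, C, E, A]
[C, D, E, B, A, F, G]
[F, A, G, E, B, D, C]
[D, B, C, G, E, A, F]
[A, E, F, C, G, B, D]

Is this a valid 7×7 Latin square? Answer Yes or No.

Yes

Each row is a permutation of the 7 symbols, and so is each column.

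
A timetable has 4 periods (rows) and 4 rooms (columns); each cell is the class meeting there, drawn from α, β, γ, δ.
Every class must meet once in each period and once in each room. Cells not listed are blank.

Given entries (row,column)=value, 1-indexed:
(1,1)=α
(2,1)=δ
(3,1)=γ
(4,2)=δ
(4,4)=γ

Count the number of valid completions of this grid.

Period 1, room 2: eliminating its period and room leaves {β, γ}.
Period 1, room 3: eliminating its period and room leaves {β, γ, δ}.
Period 1, room 4: eliminating its period and room leaves {β, δ}.
Period 2, room 2: eliminating its period and room leaves {α, β, γ}.
Period 2, room 3: eliminating its period and room leaves {α, β, γ}.
Period 2, room 4: eliminating its period and room leaves {α, β}.
Period 3, room 2: eliminating its period and room leaves {α, β}.
Period 3, room 3: eliminating its period and room leaves {α, β, δ}.
Period 3, room 4: eliminating its period and room leaves {α, β, δ}.
Period 4, room 1: eliminating its period and room leaves {β}.
Period 4, room 3: eliminating its period and room leaves {α, β}.
Enumerating the assignments across these blanks that avoid any period or room repeat gives 4 completions.

4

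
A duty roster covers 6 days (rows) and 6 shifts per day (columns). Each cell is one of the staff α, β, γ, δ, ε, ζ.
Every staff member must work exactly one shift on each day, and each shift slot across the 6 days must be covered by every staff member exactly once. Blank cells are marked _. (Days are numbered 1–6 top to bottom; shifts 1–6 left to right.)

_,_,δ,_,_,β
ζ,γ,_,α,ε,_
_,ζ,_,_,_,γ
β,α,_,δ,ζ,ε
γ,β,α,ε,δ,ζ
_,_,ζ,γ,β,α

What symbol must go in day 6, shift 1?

Day 1, shift 2: day 1 has {β, δ} and shift 2 has {α, β, γ, ζ}, leaving only ε.
Day 1, shift 1: day 1 has {β, δ, ε} and shift 1 has {β, γ, ζ}, leaving only α.
Day 1, shift 4: day 1 has {α, β, δ, ε} and shift 4 has {α, γ, δ, ε}, leaving only ζ.
Day 1, shift 5: day 1 has {α, β, δ, ε, ζ} and shift 5 has {β, δ, ε, ζ}, leaving only γ.
Day 2, shift 3: day 2 has {α, γ, ε, ζ} and shift 3 has {α, δ, ζ}, leaving only β.
Day 2, shift 6: day 2 has {α, β, γ, ε, ζ} and shift 6 has {α, β, γ, ε, ζ}, leaving only δ.
Day 3, shift 3: day 3 has {γ, ζ} and shift 3 has {α, β, δ, ζ}, leaving only ε.
Day 3, shift 1: day 3 has {γ, ε, ζ} and shift 1 has {α, β, γ, ζ}, leaving only δ.
Day 6 already has {α, β, γ, ζ} and shift 1 already has {α, β, γ, δ, ζ}, so day 6, shift 1 must be ε.

ε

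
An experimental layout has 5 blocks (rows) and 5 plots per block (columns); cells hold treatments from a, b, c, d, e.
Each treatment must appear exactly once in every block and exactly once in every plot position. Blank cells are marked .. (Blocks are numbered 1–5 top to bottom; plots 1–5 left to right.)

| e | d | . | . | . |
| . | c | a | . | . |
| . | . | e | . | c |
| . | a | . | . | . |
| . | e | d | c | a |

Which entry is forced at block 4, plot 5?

d

Block 1, plot 5: block 1 has {d, e} and plot 5 has {a, c}, leaving only b.
Block 1, plot 3: block 1 has {b, d, e} and plot 3 has {a, d, e}, leaving only c.
Block 1, plot 4: block 1 has {b, c, d, e} and plot 4 has {c}, leaving only a.
Block 3, plot 2: block 3 has {c, e} and plot 2 has {a, c, d, e}, leaving only b.
Block 3, plot 4: block 3 has {b, c, e} and plot 4 has {a, c}, leaving only d.
Block 3, plot 1: block 3 has {b, c, d, e} and plot 1 has {e}, leaving only a.
Block 4, plot 3: block 4 has {a} and plot 3 has {a, c, d, e}, leaving only b.
Block 4, plot 4: block 4 has {a, b} and plot 4 has {a, c, d}, leaving only e.
Block 4 already has {a, b, e} and plot 5 already has {a, b, c}, so block 4, plot 5 must be d.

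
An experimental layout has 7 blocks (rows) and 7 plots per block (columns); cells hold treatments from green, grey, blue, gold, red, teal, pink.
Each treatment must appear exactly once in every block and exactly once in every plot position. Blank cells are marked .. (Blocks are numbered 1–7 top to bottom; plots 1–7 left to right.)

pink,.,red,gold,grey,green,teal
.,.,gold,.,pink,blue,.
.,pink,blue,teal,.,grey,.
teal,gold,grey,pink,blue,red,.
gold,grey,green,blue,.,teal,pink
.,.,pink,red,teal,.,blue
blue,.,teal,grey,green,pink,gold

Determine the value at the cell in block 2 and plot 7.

grey

Block 1, plot 2: block 1 has {green, grey, gold, red, teal, pink} and plot 2 has {grey, gold, pink}, leaving only blue.
Block 2, plot 4: block 2 has {blue, gold, pink} and plot 4 has {grey, blue, gold, red, teal, pink}, leaving only green.
Block 4, plot 7: block 4 has {grey, blue, gold, red, teal, pink} and plot 7 has {blue, gold, teal, pink}, leaving only green.
Block 3, plot 7: block 3 has {grey, blue, teal, pink} and plot 7 has {green, blue, gold, teal, pink}, leaving only red.
Block 2 already has {green, blue, gold, pink} and plot 7 already has {green, blue, gold, red, teal, pink}, so block 2, plot 7 must be grey.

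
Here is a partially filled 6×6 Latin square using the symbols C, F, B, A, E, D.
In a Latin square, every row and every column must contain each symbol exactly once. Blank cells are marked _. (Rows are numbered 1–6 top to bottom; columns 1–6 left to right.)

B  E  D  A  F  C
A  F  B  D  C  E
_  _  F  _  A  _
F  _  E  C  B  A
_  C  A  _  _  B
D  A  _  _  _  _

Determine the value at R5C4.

F

Row 3, column 6: row 3 has {F, A} and column 6 has {C, B, A, E}, leaving only D.
Row 3, column 2: row 3 has {F, A, D} and column 2 has {C, F, A, E}, leaving only B.
Row 3, column 4: row 3 has {F, B, A, D} and column 4 has {C, A, D}, leaving only E.
Row 5 already has {C, B, A} and column 4 already has {C, A, E, D}, so row 5, column 4 must be F.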